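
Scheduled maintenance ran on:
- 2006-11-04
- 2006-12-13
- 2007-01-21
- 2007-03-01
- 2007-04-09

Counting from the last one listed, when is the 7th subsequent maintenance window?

The spacing is 39, 39, 39, 39 days — always 39 days.
2007-04-09 + 39 days = 2007-05-18.
2007-05-18 + 39 days = 2007-06-26.
2007-06-26 + 39 days = 2007-08-04.
2007-08-04 + 39 days = 2007-09-12.
2007-09-12 + 39 days = 2007-10-21.
2007-10-21 + 39 days = 2007-11-29.
2007-11-29 + 39 days = 2008-01-07.

2008-01-07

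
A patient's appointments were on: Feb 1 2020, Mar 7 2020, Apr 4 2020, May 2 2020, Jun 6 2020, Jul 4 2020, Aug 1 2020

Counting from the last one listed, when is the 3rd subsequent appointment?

Gaps: 35, 28, 28, 35, 28, 28 days — a mix of 28 and 35. Every date is a Saturday.
Each is the 1st Saturday of its month.
September 2020 — 1st Saturday is Sep 5 2020.
1st Saturday of October 2020: Oct 3 2020.
November 2020 — 1st Saturday is Nov 7 2020.

Nov 7 2020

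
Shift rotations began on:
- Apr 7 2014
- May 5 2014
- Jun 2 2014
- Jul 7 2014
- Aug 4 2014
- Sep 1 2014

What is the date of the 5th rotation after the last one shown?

These are Mondays at 28- or 35-day spacing (28, 28, 35, 28, 28).
The pattern: 1st Monday of the month.
1st Monday of October 2014: Oct 6 2014.
1st Monday of November 2014: Nov 3 2014.
1st Monday of December 2014: Dec 1 2014.
1st Monday of January 2015: Jan 5 2015.
February 2015 — 1st Monday is Feb 2 2015.

Feb 2 2015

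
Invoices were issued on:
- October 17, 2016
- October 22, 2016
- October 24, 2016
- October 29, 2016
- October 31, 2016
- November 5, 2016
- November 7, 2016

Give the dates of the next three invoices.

The gap pattern 5, 2, 5, 2, 5, 2 repeats every 2 events.
These are the Mondays and Saturdays of each week.
The following Saturday is November 12, 2016.
The following Monday is November 14, 2016.
The following Saturday is November 19, 2016.

November 12, 2016; November 14, 2016; November 19, 2016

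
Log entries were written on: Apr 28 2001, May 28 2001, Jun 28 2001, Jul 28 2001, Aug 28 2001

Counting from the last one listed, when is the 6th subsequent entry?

Feb 28 2002

The day-of-month is always 28 (30, 31, 30, 31 days between events).
So this recurs on the 28th of each month.
September 2001: Sep 28 2001.
October 2001: Oct 28 2001.
Next: November 2001 → Nov 28 2001.
December 2001: Dec 28 2001.
January 2002: Jan 28 2002.
Next: February 2002 → Feb 28 2002.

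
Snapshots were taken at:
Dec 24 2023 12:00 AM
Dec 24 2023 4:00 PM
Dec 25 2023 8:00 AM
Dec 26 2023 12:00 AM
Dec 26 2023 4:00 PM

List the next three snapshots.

The interval is a steady 16 hours (16, 16, 16, 16).
Dec 26 2023 4:00 PM + 16 h = Dec 27 2023 8:00 AM.
Dec 27 2023 8:00 AM + 16 h = Dec 28 2023 12:00 AM.
Dec 28 2023 12:00 AM + 16 h = Dec 28 2023 4:00 PM.

Dec 27 2023 8:00 AM, Dec 28 2023 12:00 AM, Dec 28 2023 4:00 PM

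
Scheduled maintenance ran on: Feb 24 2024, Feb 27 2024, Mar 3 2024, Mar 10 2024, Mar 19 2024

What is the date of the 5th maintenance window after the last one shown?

Jun 2 2024

Gaps: 3, 5, 7, 9 days — each gap is 2 larger than the previous one.
Next gap: 11 days. Mar 19 2024 + 11 days = Mar 30 2024.
Next gap: 13 days. Mar 30 2024 + 13 days = Apr 12 2024.
Next gap: 15 days. Apr 12 2024 + 15 days = Apr 27 2024.
Next gap: 17 days. Apr 27 2024 + 17 days = May 14 2024.
Next gap: 19 days. May 14 2024 + 19 days = Jun 2 2024.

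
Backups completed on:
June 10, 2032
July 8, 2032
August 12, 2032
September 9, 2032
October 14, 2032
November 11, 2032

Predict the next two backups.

December 9, 2032; January 13, 2033

Gaps: 28, 35, 28, 35, 28 days — a mix of 28 and 35. Every date is a Thursday.
Each is the 2nd Thursday of its month.
2nd Thursday of December 2032: December 9, 2032.
2nd Thursday of January 2033: January 13, 2033.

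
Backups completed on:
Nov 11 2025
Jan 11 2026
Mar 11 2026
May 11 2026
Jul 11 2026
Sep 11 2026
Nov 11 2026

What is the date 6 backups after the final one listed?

Gaps: 61, 59, 61, 61, 62, 61 days — not constant. Every event is on the 11th of the month.
Pattern: the 11th of every 2 months.
Next: January 2027 → Jan 11 2027.
March 2027: Mar 11 2027.
May 2027: May 11 2027.
Next: July 2027 → Jul 11 2027.
Next: September 2027 → Sep 11 2027.
Next: November 2027 → Nov 11 2027.

Nov 11 2027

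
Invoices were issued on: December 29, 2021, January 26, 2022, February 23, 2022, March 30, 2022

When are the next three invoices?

April 27, 2022; May 25, 2022; June 29, 2022

These are Wednesdays with 28, 28, 35-day gaps.
Each is the final Wednesday of its month — December 29, 2021 is past the 28th, so '4th Wednesday' doesn't fit.
Last Wednesday of April 2022: April 27, 2022.
Last Wednesday of May 2022: May 25, 2022.
June 2022 ends with Wednesday June 29, 2022.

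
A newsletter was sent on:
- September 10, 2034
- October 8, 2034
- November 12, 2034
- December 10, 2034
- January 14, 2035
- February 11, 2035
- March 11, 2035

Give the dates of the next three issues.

These are Sundays at 28- or 35-day spacing (28, 35, 28, 35, 28, 28).
The pattern: 2nd Sunday of the month.
2nd Sunday of April 2035: April 8, 2035.
2nd Sunday of May 2035: May 13, 2035.
2nd Sunday of June 2035: June 10, 2035.

April 8, 2035; May 13, 2035; June 10, 2035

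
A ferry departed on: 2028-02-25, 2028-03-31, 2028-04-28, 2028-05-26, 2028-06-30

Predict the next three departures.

2028-07-28, 2028-08-25, 2028-09-29

Every date is a Friday; gaps 35, 28, 28, 35 days.
Each is the last Friday of its month (at least one falls on the 29th or later, ruling out '4th Friday').
Last Friday of July 2028: 2028-07-28.
Last Friday of August 2028: 2028-08-25.
September 2028 ends with Friday 2028-09-29.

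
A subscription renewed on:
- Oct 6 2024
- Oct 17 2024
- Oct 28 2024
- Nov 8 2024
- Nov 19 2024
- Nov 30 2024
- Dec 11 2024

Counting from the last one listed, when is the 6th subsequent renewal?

Feb 15 2025

The spacing is 11, 11, 11, 11, 11, 11 days — always 11 days.
Dec 11 2024 + 11 days = Dec 22 2024.
Dec 22 2024 + 11 days = Jan 2 2025.
Jan 2 2025 + 11 days = Jan 13 2025.
Jan 13 2025 + 11 days = Jan 24 2025.
Jan 24 2025 + 11 days = Feb 4 2025.
Feb 4 2025 + 11 days = Feb 15 2025.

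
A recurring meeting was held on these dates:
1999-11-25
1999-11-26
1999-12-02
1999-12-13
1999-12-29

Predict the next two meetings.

Intervals are 1, 6, 11, 16 days — an arithmetic progression with common difference 5.
Next gap: 21 days. 1999-12-29 + 21 days = 2000-01-19.
Next gap: 26 days. 2000-01-19 + 26 days = 2000-02-14.

2000-01-19, 2000-02-14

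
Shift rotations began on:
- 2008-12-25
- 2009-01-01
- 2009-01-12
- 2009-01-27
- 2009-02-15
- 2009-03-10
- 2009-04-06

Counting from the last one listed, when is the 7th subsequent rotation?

2010-02-01

Gaps: 7, 11, 15, 19, 23, 27 days — each gap is 4 larger than the previous one.
Next gap: 31 days. 2009-04-06 + 31 days = 2009-05-07.
Next gap: 35 days. 2009-05-07 + 35 days = 2009-06-11.
Next gap: 39 days. 2009-06-11 + 39 days = 2009-07-20.
Next gap: 43 days. 2009-07-20 + 43 days = 2009-09-01.
Next gap: 47 days. 2009-09-01 + 47 days = 2009-10-18.
Next gap: 51 days. 2009-10-18 + 51 days = 2009-12-08.
Next gap: 55 days. 2009-12-08 + 55 days = 2010-02-01.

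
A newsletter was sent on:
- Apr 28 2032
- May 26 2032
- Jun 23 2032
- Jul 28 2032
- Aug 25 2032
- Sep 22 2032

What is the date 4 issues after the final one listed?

Jan 26 2033

Gaps: 28, 28, 35, 28, 28 days — a mix of 28 and 35. Every date is a Wednesday.
Each is the 4th Wednesday of its month.
October 2032 — 4th Wednesday is Oct 27 2032.
4th Wednesday of November 2032: Nov 24 2032.
December 2032 — 4th Wednesday is Dec 22 2032.
January 2033 — 4th Wednesday is Jan 26 2033.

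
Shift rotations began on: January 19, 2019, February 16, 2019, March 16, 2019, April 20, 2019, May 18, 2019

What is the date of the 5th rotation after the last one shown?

All dates are Saturdays, 28, 28, 35, 28 days apart.
Specifically, the 3rd Saturday of each month.
3rd Saturday of June 2019: June 15, 2019.
July 2019 — 3rd Saturday is July 20, 2019.
August 2019 — 3rd Saturday is August 17, 2019.
3rd Saturday of September 2019: September 21, 2019.
October 2019 — 3rd Saturday is October 19, 2019.

October 19, 2019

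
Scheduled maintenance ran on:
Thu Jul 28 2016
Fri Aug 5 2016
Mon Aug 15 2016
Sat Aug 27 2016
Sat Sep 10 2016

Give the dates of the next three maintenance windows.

Intervals are 8, 10, 12, 14 days — an arithmetic progression with common difference 2.
Next gap: 16 days. Sat Sep 10 2016 + 16 days = Mon Sep 26 2016.
Next gap: 18 days. Mon Sep 26 2016 + 18 days = Fri Oct 14 2016.
Next gap: 20 days. Fri Oct 14 2016 + 20 days = Thu Nov 3 2016.

Mon Sep 26 2016, Fri Oct 14 2016, Thu Nov 3 2016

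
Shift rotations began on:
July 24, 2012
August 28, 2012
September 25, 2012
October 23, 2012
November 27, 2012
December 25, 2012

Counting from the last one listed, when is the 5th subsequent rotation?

These are Tuesdays at 28- or 35-day spacing (35, 28, 28, 35, 28).
The pattern: 4th Tuesday of the month.
January 2013 — 4th Tuesday is January 22, 2013.
4th Tuesday of February 2013: February 26, 2013.
March 2013 — 4th Tuesday is March 26, 2013.
4th Tuesday of April 2013: April 23, 2013.
4th Tuesday of May 2013: May 28, 2013.

May 28, 2013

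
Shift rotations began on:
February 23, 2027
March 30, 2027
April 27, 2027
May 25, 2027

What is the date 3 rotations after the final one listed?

August 31, 2027

Every date is a Tuesday; gaps 35, 28, 28 days.
Each is the last Tuesday of its month (at least one falls on the 29th or later, ruling out '4th Tuesday').
June 2027 ends with Tuesday June 29, 2027.
Last Tuesday of July 2027: July 27, 2027.
August 2027 ends with Tuesday August 31, 2027.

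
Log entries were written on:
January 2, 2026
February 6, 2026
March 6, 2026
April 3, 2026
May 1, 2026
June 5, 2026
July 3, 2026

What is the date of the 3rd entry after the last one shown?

October 2, 2026

These are Fridays at 28- or 35-day spacing (35, 28, 28, 28, 35, 28).
The pattern: 1st Friday of the month.
August 2026 — 1st Friday is August 7, 2026.
September 2026 — 1st Friday is September 4, 2026.
1st Friday of October 2026: October 2, 2026.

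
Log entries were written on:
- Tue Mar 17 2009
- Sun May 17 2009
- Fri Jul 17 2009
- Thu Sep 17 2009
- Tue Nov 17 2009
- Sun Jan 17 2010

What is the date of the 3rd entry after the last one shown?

Sat Jul 17 2010

Gaps: 61, 61, 62, 61, 61 days — not constant. Every event is on the 17th of the month.
Pattern: the 17th of every 2 months.
Next: March 2010 → Wed Mar 17 2010.
May 2010: Mon May 17 2010.
July 2010: Sat Jul 17 2010.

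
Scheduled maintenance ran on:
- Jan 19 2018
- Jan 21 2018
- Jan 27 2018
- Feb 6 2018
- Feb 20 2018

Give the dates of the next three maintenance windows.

Mar 10 2018, Apr 1 2018, Apr 27 2018

Intervals are 2, 6, 10, 14 days — an arithmetic progression with common difference 4.
Next gap: 18 days. Feb 20 2018 + 18 days = Mar 10 2018.
Next gap: 22 days. Mar 10 2018 + 22 days = Apr 1 2018.
Next gap: 26 days. Apr 1 2018 + 26 days = Apr 27 2018.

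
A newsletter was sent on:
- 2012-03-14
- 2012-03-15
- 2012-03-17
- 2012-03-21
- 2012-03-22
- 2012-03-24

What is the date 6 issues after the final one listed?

The gap pattern 1, 2, 4, 1, 2 repeats every 3 events.
These are the Wednesdays, Thursdays and Saturdays of each week.
The following Wednesday is 2012-03-28.
Next Thursday: 2012-03-29.
Next Saturday: 2012-03-31.
Next Wednesday: 2012-04-04.
The following Thursday is 2012-04-05.
Next Saturday: 2012-04-07.

2012-04-07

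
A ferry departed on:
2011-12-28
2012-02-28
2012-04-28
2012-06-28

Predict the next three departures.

Gaps: 62, 60, 61 days — not constant. Every event is on the 28th of the month.
Pattern: the 28th of every 2 months.
August 2012: 2012-08-28.
October 2012: 2012-10-28.
December 2012: 2012-12-28.

2012-08-28, 2012-10-28, 2012-12-28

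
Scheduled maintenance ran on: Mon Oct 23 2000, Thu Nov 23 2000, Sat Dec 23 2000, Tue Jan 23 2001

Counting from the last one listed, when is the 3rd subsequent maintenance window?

Mon Apr 23 2001

Gaps: 31, 30, 31 days — not constant. Every event is on the 23rd of the month.
Pattern: the 23rd of each month.
Next: February 2001 → Fri Feb 23 2001.
March 2001: Fri Mar 23 2001.
April 2001: Mon Apr 23 2001.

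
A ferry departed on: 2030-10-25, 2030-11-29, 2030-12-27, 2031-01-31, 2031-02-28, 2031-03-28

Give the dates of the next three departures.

2031-04-25, 2031-05-30, 2031-06-27

Every date is a Friday; gaps 35, 28, 35, 28, 28 days.
Each is the last Friday of its month (at least one falls on the 29th or later, ruling out '4th Friday').
Last Friday of April 2031: 2031-04-25.
Last Friday of May 2031: 2031-05-30.
June 2031 ends with Friday 2031-06-27.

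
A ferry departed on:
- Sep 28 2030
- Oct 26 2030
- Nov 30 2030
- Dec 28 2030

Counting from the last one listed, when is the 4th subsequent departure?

These are Saturdays with 28, 35, 28-day gaps.
Each is the final Saturday of its month — Nov 30 2030 is past the 28th, so '4th Saturday' doesn't fit.
Last Saturday of January 2031: Jan 25 2031.
February 2031 ends with Saturday Feb 22 2031.
Last Saturday of March 2031: Mar 29 2031.
April 2031 ends with Saturday Apr 26 2031.

Apr 26 2031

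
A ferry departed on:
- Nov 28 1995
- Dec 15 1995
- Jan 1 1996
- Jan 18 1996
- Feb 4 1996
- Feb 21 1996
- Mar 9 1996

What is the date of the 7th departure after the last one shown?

Jul 6 1996

Gaps between consecutive events: 17, 17, 17, 17, 17, 17 days — a constant 17-day interval.
Mar 9 1996 + 17 days = Mar 26 1996.
Mar 26 1996 + 17 days = Apr 12 1996.
Apr 12 1996 + 17 days = Apr 29 1996.
Apr 29 1996 + 17 days = May 16 1996.
May 16 1996 + 17 days = Jun 2 1996.
Jun 2 1996 + 17 days = Jun 19 1996.
Jun 19 1996 + 17 days = Jul 6 1996.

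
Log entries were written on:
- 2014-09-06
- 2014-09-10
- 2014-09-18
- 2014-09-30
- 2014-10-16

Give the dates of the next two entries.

2014-11-05, 2014-11-29

Intervals are 4, 8, 12, 16 days — an arithmetic progression with common difference 4.
Next gap: 20 days. 2014-10-16 + 20 days = 2014-11-05.
Next gap: 24 days. 2014-11-05 + 24 days = 2014-11-29.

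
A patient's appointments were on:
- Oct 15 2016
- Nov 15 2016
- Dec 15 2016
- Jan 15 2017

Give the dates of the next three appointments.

Each date is the 15th; the gaps (31, 30, 31) track the month lengths.
The rule is the 15th of each month.
Next: February 2017 → Feb 15 2017.
Next: March 2017 → Mar 15 2017.
April 2017: Apr 15 2017.

Feb 15 2017, Mar 15 2017, Apr 15 2017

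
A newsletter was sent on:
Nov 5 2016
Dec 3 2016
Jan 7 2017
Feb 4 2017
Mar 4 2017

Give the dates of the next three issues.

Apr 1 2017, May 6 2017, Jun 3 2017

All dates are Saturdays, 28, 35, 28, 28 days apart.
Specifically, the 1st Saturday of each month.
April 2017 — 1st Saturday is Apr 1 2017.
May 2017 — 1st Saturday is May 6 2017.
June 2017 — 1st Saturday is Jun 3 2017.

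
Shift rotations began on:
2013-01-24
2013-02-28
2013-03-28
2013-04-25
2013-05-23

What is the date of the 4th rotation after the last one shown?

2013-09-26

These are Thursdays at 28- or 35-day spacing (35, 28, 28, 28).
The pattern: 4th Thursday of the month.
June 2013 — 4th Thursday is 2013-06-27.
July 2013 — 4th Thursday is 2013-07-25.
4th Thursday of August 2013: 2013-08-22.
September 2013 — 4th Thursday is 2013-09-26.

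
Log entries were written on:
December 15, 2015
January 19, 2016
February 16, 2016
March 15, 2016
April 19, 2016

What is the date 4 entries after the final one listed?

All dates are Tuesdays, 35, 28, 28, 35 days apart.
Specifically, the 3rd Tuesday of each month.
May 2016 — 3rd Tuesday is May 17, 2016.
3rd Tuesday of June 2016: June 21, 2016.
3rd Tuesday of July 2016: July 19, 2016.
3rd Tuesday of August 2016: August 16, 2016.

August 16, 2016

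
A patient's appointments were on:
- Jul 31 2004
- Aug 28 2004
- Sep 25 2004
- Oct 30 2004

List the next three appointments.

All Saturdays; the gaps (28, 28, 35) vary with month length.
This is the last Saturday of each month.
Last Saturday of November 2004: Nov 27 2004.
December 2004 ends with Saturday Dec 25 2004.
January 2005 ends with Saturday Jan 29 2005.

Nov 27 2004, Dec 25 2004, Jan 29 2005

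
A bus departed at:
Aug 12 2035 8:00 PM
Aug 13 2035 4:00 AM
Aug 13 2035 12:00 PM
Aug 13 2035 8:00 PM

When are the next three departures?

Aug 14 2035 4:00 AM, Aug 14 2035 12:00 PM, Aug 14 2035 8:00 PM

The interval is a steady 8 hours (8, 8, 8).
Aug 13 2035 8:00 PM + 8 h = Aug 14 2035 4:00 AM.
Aug 14 2035 4:00 AM + 8 h = Aug 14 2035 12:00 PM.
Aug 14 2035 12:00 PM + 8 h = Aug 14 2035 8:00 PM.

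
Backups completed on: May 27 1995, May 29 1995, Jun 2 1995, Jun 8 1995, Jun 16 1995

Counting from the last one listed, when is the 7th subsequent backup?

Gaps: 2, 4, 6, 8 days — each gap is 2 larger than the previous one.
Next gap: 10 days. Jun 16 1995 + 10 days = Jun 26 1995.
Next gap: 12 days. Jun 26 1995 + 12 days = Jul 8 1995.
Next gap: 14 days. Jul 8 1995 + 14 days = Jul 22 1995.
Next gap: 16 days. Jul 22 1995 + 16 days = Aug 7 1995.
Next gap: 18 days. Aug 7 1995 + 18 days = Aug 25 1995.
Next gap: 20 days. Aug 25 1995 + 20 days = Sep 14 1995.
Next gap: 22 days. Sep 14 1995 + 22 days = Oct 6 1995.

Oct 6 1995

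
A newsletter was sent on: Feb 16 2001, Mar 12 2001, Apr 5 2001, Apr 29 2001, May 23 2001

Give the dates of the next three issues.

Jun 16 2001, Jul 10 2001, Aug 3 2001

The spacing is 24, 24, 24, 24 days — always 24 days.
May 23 2001 + 24 days = Jun 16 2001.
Jun 16 2001 + 24 days = Jul 10 2001.
Jul 10 2001 + 24 days = Aug 3 2001.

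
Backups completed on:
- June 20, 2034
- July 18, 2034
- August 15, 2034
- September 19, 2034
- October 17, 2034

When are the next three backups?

November 21, 2034; December 19, 2034; January 16, 2035

These are Tuesdays at 28- or 35-day spacing (28, 28, 35, 28).
The pattern: 3rd Tuesday of the month.
3rd Tuesday of November 2034: November 21, 2034.
December 2034 — 3rd Tuesday is December 19, 2034.
January 2035 — 3rd Tuesday is January 16, 2035.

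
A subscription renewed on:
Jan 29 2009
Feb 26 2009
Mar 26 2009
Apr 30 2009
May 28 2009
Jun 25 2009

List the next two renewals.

Jul 30 2009, Aug 27 2009

All Thursdays; the gaps (28, 28, 35, 28, 28) vary with month length.
This is the last Thursday of each month.
July 2009 ends with Thursday Jul 30 2009.
Last Thursday of August 2009: Aug 27 2009.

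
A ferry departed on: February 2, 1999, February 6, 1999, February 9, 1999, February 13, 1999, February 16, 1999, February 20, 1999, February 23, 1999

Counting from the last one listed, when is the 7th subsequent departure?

March 20, 1999

The gap pattern 4, 3, 4, 3, 4, 3 repeats every 2 events.
These are the Tuesdays and Saturdays of each week.
Next Saturday: February 27, 1999.
Next Tuesday: March 2, 1999.
Next Saturday: March 6, 1999.
The following Tuesday is March 9, 1999.
The following Saturday is March 13, 1999.
Next Tuesday: March 16, 1999.
The following Saturday is March 20, 1999.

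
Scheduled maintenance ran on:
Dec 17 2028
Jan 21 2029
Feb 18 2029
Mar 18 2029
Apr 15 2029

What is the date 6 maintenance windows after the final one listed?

Oct 21 2029

These are Sundays at 28- or 35-day spacing (35, 28, 28, 28).
The pattern: 3rd Sunday of the month.
3rd Sunday of May 2029: May 20 2029.
June 2029 — 3rd Sunday is Jun 17 2029.
3rd Sunday of July 2029: Jul 15 2029.
3rd Sunday of August 2029: Aug 19 2029.
3rd Sunday of September 2029: Sep 16 2029.
3rd Sunday of October 2029: Oct 21 2029.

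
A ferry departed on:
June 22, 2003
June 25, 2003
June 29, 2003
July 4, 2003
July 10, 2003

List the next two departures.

Gaps: 3, 4, 5, 6 days — each gap is 1 larger than the previous one.
Next gap: 7 days. July 10, 2003 + 7 days = July 17, 2003.
Next gap: 8 days. July 17, 2003 + 8 days = July 25, 2003.

July 17, 2003; July 25, 2003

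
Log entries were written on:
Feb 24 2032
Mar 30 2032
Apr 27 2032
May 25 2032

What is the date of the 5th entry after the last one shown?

Oct 26 2032

All Tuesdays; the gaps (35, 28, 28) vary with month length.
This is the last Tuesday of each month.
Last Tuesday of June 2032: Jun 29 2032.
Last Tuesday of July 2032: Jul 27 2032.
Last Tuesday of August 2032: Aug 31 2032.
September 2032 ends with Tuesday Sep 28 2032.
Last Tuesday of October 2032: Oct 26 2032.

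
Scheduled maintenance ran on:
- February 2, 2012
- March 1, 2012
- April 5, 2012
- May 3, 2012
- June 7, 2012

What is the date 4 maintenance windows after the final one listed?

These are Thursdays at 28- or 35-day spacing (28, 35, 28, 35).
The pattern: 1st Thursday of the month.
1st Thursday of July 2012: July 5, 2012.
1st Thursday of August 2012: August 2, 2012.
1st Thursday of September 2012: September 6, 2012.
October 2012 — 1st Thursday is October 4, 2012.

October 4, 2012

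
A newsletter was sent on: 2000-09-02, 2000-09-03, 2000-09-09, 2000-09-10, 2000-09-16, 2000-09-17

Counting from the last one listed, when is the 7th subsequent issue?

The gap pattern 1, 6, 1, 6, 1 repeats every 2 events.
These are the Saturdays and Sundays of each week.
The following Saturday is 2000-09-23.
The following Sunday is 2000-09-24.
Next Saturday: 2000-09-30.
The following Sunday is 2000-10-01.
Next Saturday: 2000-10-07.
The following Sunday is 2000-10-08.
The following Saturday is 2000-10-14.

2000-10-14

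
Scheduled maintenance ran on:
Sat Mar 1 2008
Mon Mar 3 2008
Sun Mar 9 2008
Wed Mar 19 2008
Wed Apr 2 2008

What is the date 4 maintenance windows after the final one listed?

Mon Jul 7 2008

The spacing grows by 4 each time: 2, 6, 10, 14 days.
Next gap: 18 days. Wed Apr 2 2008 + 18 days = Sun Apr 20 2008.
Next gap: 22 days. Sun Apr 20 2008 + 22 days = Mon May 12 2008.
Next gap: 26 days. Mon May 12 2008 + 26 days = Sat Jun 7 2008.
Next gap: 30 days. Sat Jun 7 2008 + 30 days = Mon Jul 7 2008.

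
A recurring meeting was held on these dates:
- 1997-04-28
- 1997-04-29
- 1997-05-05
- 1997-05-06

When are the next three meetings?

1997-05-12, 1997-05-13, 1997-05-19

Every event lands on a Monday or Tuesday (gaps cycle 1, 6, 1).
So the schedule is: every Monday and Tuesday.
The following Monday is 1997-05-12.
The following Tuesday is 1997-05-13.
Next Monday: 1997-05-19.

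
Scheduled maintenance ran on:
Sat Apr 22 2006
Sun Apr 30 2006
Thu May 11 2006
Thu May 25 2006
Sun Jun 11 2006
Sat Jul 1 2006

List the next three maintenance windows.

Mon Jul 24 2006, Sat Aug 19 2006, Sun Sep 17 2006

Intervals are 8, 11, 14, 17, 20 days — an arithmetic progression with common difference 3.
Next gap: 23 days. Sat Jul 1 2006 + 23 days = Mon Jul 24 2006.
Next gap: 26 days. Mon Jul 24 2006 + 26 days = Sat Aug 19 2006.
Next gap: 29 days. Sat Aug 19 2006 + 29 days = Sun Sep 17 2006.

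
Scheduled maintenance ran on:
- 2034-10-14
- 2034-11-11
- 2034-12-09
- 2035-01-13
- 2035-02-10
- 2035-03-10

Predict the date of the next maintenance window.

All dates are Saturdays, 28, 28, 35, 28, 28 days apart.
Specifically, the 2nd Saturday of each month.
2nd Saturday of April 2035: 2035-04-14.

2035-04-14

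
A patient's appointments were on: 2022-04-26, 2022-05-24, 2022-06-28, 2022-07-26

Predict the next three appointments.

2022-08-23, 2022-09-27, 2022-10-25

All dates are Tuesdays, 28, 35, 28 days apart.
Specifically, the 4th Tuesday of each month.
4th Tuesday of August 2022: 2022-08-23.
September 2022 — 4th Tuesday is 2022-09-27.
October 2022 — 4th Tuesday is 2022-10-25.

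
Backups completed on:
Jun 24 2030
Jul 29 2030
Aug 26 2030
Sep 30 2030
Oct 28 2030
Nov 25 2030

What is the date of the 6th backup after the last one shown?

Every date is a Monday; gaps 35, 28, 35, 28, 28 days.
Each is the last Monday of its month (at least one falls on the 29th or later, ruling out '4th Monday').
December 2030 ends with Monday Dec 30 2030.
Last Monday of January 2031: Jan 27 2031.
Last Monday of February 2031: Feb 24 2031.
March 2031 ends with Monday Mar 31 2031.
April 2031 ends with Monday Apr 28 2031.
Last Monday of May 2031: May 26 2031.

May 26 2031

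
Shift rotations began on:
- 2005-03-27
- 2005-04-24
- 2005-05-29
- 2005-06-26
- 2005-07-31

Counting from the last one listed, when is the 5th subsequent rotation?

These are Sundays with 28, 35, 28, 35-day gaps.
Each is the final Sunday of its month — 2005-05-29 is past the 28th, so '4th Sunday' doesn't fit.
August 2005 ends with Sunday 2005-08-28.
September 2005 ends with Sunday 2005-09-25.
October 2005 ends with Sunday 2005-10-30.
November 2005 ends with Sunday 2005-11-27.
Last Sunday of December 2005: 2005-12-25.

2005-12-25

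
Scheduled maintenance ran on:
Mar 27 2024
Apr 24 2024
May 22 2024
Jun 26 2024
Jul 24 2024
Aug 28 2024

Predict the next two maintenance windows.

All dates are Wednesdays, 28, 28, 35, 28, 35 days apart.
Specifically, the 4th Wednesday of each month.
4th Wednesday of September 2024: Sep 25 2024.
October 2024 — 4th Wednesday is Oct 23 2024.

Sep 25 2024, Oct 23 2024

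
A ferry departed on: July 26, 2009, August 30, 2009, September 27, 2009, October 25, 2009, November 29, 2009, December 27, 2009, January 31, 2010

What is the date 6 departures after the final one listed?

July 25, 2010

These are Sundays with 35, 28, 28, 35, 28, 35-day gaps.
Each is the final Sunday of its month — August 30, 2009 is past the 28th, so '4th Sunday' doesn't fit.
Last Sunday of February 2010: February 28, 2010.
March 2010 ends with Sunday March 28, 2010.
April 2010 ends with Sunday April 25, 2010.
May 2010 ends with Sunday May 30, 2010.
June 2010 ends with Sunday June 27, 2010.
July 2010 ends with Sunday July 25, 2010.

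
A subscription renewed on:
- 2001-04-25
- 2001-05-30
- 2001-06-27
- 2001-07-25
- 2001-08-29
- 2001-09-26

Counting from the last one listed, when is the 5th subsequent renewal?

2002-02-27

Every date is a Wednesday; gaps 35, 28, 28, 35, 28 days.
Each is the last Wednesday of its month (at least one falls on the 29th or later, ruling out '4th Wednesday').
Last Wednesday of October 2001: 2001-10-31.
November 2001 ends with Wednesday 2001-11-28.
Last Wednesday of December 2001: 2001-12-26.
Last Wednesday of January 2002: 2002-01-30.
Last Wednesday of February 2002: 2002-02-27.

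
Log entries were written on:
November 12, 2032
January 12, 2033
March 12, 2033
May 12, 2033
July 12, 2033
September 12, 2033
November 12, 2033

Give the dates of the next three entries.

Gaps: 61, 59, 61, 61, 62, 61 days — not constant. Every event is on the 12th of the month.
Pattern: the 12th of every 2 months.
January 2034: January 12, 2034.
Next: March 2034 → March 12, 2034.
Next: May 2034 → May 12, 2034.

January 12, 2034; March 12, 2034; May 12, 2034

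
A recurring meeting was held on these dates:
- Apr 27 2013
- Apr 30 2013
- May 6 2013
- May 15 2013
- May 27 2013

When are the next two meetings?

Gaps: 3, 6, 9, 12 days — each gap is 3 larger than the previous one.
Next gap: 15 days. May 27 2013 + 15 days = Jun 11 2013.
Next gap: 18 days. Jun 11 2013 + 18 days = Jun 29 2013.

Jun 11 2013, Jun 29 2013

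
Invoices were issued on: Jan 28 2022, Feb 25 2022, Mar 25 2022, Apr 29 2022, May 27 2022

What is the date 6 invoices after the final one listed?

Nov 25 2022

These are Fridays with 28, 28, 35, 28-day gaps.
Each is the final Friday of its month — Apr 29 2022 is past the 28th, so '4th Friday' doesn't fit.
Last Friday of June 2022: Jun 24 2022.
July 2022 ends with Friday Jul 29 2022.
Last Friday of August 2022: Aug 26 2022.
Last Friday of September 2022: Sep 30 2022.
Last Friday of October 2022: Oct 28 2022.
Last Friday of November 2022: Nov 25 2022.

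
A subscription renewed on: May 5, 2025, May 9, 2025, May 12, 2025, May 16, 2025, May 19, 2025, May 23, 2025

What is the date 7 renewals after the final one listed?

The gap pattern 4, 3, 4, 3, 4 repeats every 2 events.
These are the Mondays and Fridays of each week.
Next Monday: May 26, 2025.
Next Friday: May 30, 2025.
The following Monday is June 2, 2025.
Next Friday: June 6, 2025.
The following Monday is June 9, 2025.
Next Friday: June 13, 2025.
Next Monday: June 16, 2025.

June 16, 2025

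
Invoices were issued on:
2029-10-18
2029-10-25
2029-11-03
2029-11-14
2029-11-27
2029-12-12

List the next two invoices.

2029-12-29, 2030-01-17

Intervals are 7, 9, 11, 13, 15 days — an arithmetic progression with common difference 2.
Next gap: 17 days. 2029-12-12 + 17 days = 2029-12-29.
Next gap: 19 days. 2029-12-29 + 19 days = 2030-01-17.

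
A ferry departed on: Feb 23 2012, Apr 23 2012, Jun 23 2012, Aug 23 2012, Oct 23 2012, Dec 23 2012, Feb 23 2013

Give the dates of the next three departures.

Gaps: 60, 61, 61, 61, 61, 62 days — not constant. Every event is on the 23rd of the month.
Pattern: the 23rd of every 2 months.
Next: April 2013 → Apr 23 2013.
Next: June 2013 → Jun 23 2013.
August 2013: Aug 23 2013.

Apr 23 2013, Jun 23 2013, Aug 23 2013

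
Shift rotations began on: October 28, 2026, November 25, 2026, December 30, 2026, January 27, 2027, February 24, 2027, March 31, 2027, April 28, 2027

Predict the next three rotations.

These are Wednesdays with 28, 35, 28, 28, 35, 28-day gaps.
Each is the final Wednesday of its month — December 30, 2026 is past the 28th, so '4th Wednesday' doesn't fit.
Last Wednesday of May 2027: May 26, 2027.
June 2027 ends with Wednesday June 30, 2027.
July 2027 ends with Wednesday July 28, 2027.

May 26, 2027; June 30, 2027; July 28, 2027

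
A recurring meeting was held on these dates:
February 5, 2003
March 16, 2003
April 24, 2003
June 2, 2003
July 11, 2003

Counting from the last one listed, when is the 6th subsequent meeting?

March 1, 2004

Every event comes 39 days after the last (39, 39, 39, 39).
July 11, 2003 + 39 days = August 19, 2003.
August 19, 2003 + 39 days = September 27, 2003.
September 27, 2003 + 39 days = November 5, 2003.
November 5, 2003 + 39 days = December 14, 2003.
December 14, 2003 + 39 days = January 22, 2004.
January 22, 2004 + 39 days = March 1, 2004.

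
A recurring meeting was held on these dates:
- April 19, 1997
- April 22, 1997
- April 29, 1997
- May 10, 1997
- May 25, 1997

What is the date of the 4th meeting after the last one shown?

Intervals are 3, 7, 11, 15 days — an arithmetic progression with common difference 4.
Next gap: 19 days. May 25, 1997 + 19 days = June 13, 1997.
Next gap: 23 days. June 13, 1997 + 23 days = July 6, 1997.
Next gap: 27 days. July 6, 1997 + 27 days = August 2, 1997.
Next gap: 31 days. August 2, 1997 + 31 days = September 2, 1997.

September 2, 1997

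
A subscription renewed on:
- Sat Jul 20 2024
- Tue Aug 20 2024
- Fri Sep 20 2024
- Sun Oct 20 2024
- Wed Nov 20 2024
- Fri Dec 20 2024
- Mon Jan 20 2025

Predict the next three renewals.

The day-of-month is always 20 (31, 31, 30, 31, 30, 31 days between events).
So this recurs on the 20th of each month.
February 2025: Thu Feb 20 2025.
March 2025: Thu Mar 20 2025.
April 2025: Sun Apr 20 2025.

Thu Feb 20 2025, Thu Mar 20 2025, Sun Apr 20 2025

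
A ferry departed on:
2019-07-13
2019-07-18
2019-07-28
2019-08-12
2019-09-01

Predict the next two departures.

Intervals are 5, 10, 15, 20 days — an arithmetic progression with common difference 5.
Next gap: 25 days. 2019-09-01 + 25 days = 2019-09-26.
Next gap: 30 days. 2019-09-26 + 30 days = 2019-10-26.

2019-09-26, 2019-10-26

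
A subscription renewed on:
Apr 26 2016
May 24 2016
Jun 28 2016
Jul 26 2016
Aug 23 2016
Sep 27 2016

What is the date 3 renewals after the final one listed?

Gaps: 28, 35, 28, 28, 35 days — a mix of 28 and 35. Every date is a Tuesday.
Each is the 4th Tuesday of its month.
October 2016 — 4th Tuesday is Oct 25 2016.
November 2016 — 4th Tuesday is Nov 22 2016.
4th Tuesday of December 2016: Dec 27 2016.

Dec 27 2016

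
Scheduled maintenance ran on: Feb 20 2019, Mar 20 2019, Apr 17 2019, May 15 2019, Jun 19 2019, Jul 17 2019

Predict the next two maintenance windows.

Gaps: 28, 28, 28, 35, 28 days — a mix of 28 and 35. Every date is a Wednesday.
Each is the 3rd Wednesday of its month.
3rd Wednesday of August 2019: Aug 21 2019.
3rd Wednesday of September 2019: Sep 18 2019.

Aug 21 2019, Sep 18 2019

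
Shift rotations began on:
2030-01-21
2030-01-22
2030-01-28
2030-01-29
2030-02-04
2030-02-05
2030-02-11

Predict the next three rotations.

Gaps: 1, 6, 1, 6, 1, 6 days — not constant, but cyclic with period 2.
The events fall on every Monday and Tuesday.
The following Tuesday is 2030-02-12.
The following Monday is 2030-02-18.
Next Tuesday: 2030-02-19.

2030-02-12, 2030-02-18, 2030-02-19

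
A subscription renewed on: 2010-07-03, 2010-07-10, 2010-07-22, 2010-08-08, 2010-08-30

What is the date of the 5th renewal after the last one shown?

Gaps: 7, 12, 17, 22 days — each gap is 5 larger than the previous one.
Next gap: 27 days. 2010-08-30 + 27 days = 2010-09-26.
Next gap: 32 days. 2010-09-26 + 32 days = 2010-10-28.
Next gap: 37 days. 2010-10-28 + 37 days = 2010-12-04.
Next gap: 42 days. 2010-12-04 + 42 days = 2011-01-15.
Next gap: 47 days. 2011-01-15 + 47 days = 2011-03-03.

2011-03-03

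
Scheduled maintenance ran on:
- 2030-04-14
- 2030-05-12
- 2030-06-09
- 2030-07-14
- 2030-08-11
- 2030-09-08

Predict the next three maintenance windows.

These are Sundays at 28- or 35-day spacing (28, 28, 35, 28, 28).
The pattern: 2nd Sunday of the month.
2nd Sunday of October 2030: 2030-10-13.
2nd Sunday of November 2030: 2030-11-10.
2nd Sunday of December 2030: 2030-12-08.

2030-10-13, 2030-11-10, 2030-12-08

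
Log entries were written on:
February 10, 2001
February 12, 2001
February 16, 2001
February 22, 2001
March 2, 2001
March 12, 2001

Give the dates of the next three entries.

The spacing grows by 2 each time: 2, 4, 6, 8, 10 days.
Next gap: 12 days. March 12, 2001 + 12 days = March 24, 2001.
Next gap: 14 days. March 24, 2001 + 14 days = April 7, 2001.
Next gap: 16 days. April 7, 2001 + 16 days = April 23, 2001.

March 24, 2001; April 7, 2001; April 23, 2001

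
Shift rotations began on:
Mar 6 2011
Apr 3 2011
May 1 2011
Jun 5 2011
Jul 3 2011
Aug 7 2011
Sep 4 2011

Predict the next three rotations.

Gaps: 28, 28, 35, 28, 35, 28 days — a mix of 28 and 35. Every date is a Sunday.
Each is the 1st Sunday of its month.
October 2011 — 1st Sunday is Oct 2 2011.
1st Sunday of November 2011: Nov 6 2011.
December 2011 — 1st Sunday is Dec 4 2011.

Oct 2 2011, Nov 6 2011, Dec 4 2011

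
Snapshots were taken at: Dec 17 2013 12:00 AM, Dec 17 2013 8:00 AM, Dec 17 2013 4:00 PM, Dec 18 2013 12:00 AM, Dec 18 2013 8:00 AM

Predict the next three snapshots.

Gaps: 8, 8, 8, 8 hours — each event is 8 hours after the previous one.
Dec 18 2013 8:00 AM + 8 h = Dec 18 2013 4:00 PM.
Dec 18 2013 4:00 PM + 8 h = Dec 19 2013 12:00 AM.
Dec 19 2013 12:00 AM + 8 h = Dec 19 2013 8:00 AM.

Dec 18 2013 4:00 PM, Dec 19 2013 12:00 AM, Dec 19 2013 8:00 AM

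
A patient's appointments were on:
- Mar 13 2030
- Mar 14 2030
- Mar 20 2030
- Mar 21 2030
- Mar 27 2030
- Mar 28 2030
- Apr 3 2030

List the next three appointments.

Gaps: 1, 6, 1, 6, 1, 6 days — not constant, but cyclic with period 2.
The events fall on every Wednesday and Thursday.
Next Thursday: Apr 4 2030.
Next Wednesday: Apr 10 2030.
The following Thursday is Apr 11 2030.

Apr 4 2030, Apr 10 2030, Apr 11 2030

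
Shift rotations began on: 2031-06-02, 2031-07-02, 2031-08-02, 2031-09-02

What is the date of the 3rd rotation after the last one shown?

2031-12-02

The day-of-month is always 2 (30, 31, 31 days between events).
So this recurs on the 2nd of each month.
Next: October 2031 → 2031-10-02.
November 2031: 2031-11-02.
Next: December 2031 → 2031-12-02.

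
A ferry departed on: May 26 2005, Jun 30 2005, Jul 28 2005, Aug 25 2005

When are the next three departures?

All Thursdays; the gaps (35, 28, 28) vary with month length.
This is the last Thursday of each month.
Last Thursday of September 2005: Sep 29 2005.
Last Thursday of October 2005: Oct 27 2005.
November 2005 ends with Thursday Nov 24 2005.

Sep 29 2005, Oct 27 2005, Nov 24 2005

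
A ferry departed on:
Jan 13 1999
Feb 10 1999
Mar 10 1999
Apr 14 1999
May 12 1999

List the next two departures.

Gaps: 28, 28, 35, 28 days — a mix of 28 and 35. Every date is a Wednesday.
Each is the 2nd Wednesday of its month.
2nd Wednesday of June 1999: Jun 9 1999.
2nd Wednesday of July 1999: Jul 14 1999.

Jun 9 1999, Jul 14 1999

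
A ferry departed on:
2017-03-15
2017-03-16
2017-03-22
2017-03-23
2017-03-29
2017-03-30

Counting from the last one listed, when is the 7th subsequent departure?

Every event lands on a Wednesday or Thursday (gaps cycle 1, 6, 1, 6, 1).
So the schedule is: every Wednesday and Thursday.
Next Wednesday: 2017-04-05.
Next Thursday: 2017-04-06.
The following Wednesday is 2017-04-12.
Next Thursday: 2017-04-13.
Next Wednesday: 2017-04-19.
The following Thursday is 2017-04-20.
The following Wednesday is 2017-04-26.

2017-04-26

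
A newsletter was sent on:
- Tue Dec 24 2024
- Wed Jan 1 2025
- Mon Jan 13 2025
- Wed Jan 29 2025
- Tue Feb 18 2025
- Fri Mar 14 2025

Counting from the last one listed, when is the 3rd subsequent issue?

Wed Jun 18 2025

Gaps: 8, 12, 16, 20, 24 days — each gap is 4 larger than the previous one.
Next gap: 28 days. Fri Mar 14 2025 + 28 days = Fri Apr 11 2025.
Next gap: 32 days. Fri Apr 11 2025 + 32 days = Tue May 13 2025.
Next gap: 36 days. Tue May 13 2025 + 36 days = Wed Jun 18 2025.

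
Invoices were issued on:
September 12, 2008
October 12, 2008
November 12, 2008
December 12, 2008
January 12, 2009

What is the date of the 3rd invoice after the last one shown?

Each date is the 12th; the gaps (30, 31, 30, 31) track the month lengths.
The rule is the 12th of each month.
Next: February 2009 → February 12, 2009.
Next: March 2009 → March 12, 2009.
Next: April 2009 → April 12, 2009.

April 12, 2009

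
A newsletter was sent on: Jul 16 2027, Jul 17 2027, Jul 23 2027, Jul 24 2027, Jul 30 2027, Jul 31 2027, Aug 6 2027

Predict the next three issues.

Every event lands on a Friday or Saturday (gaps cycle 1, 6, 1, 6, 1, 6).
So the schedule is: every Friday and Saturday.
Next Saturday: Aug 7 2027.
Next Friday: Aug 13 2027.
Next Saturday: Aug 14 2027.

Aug 7 2027, Aug 13 2027, Aug 14 2027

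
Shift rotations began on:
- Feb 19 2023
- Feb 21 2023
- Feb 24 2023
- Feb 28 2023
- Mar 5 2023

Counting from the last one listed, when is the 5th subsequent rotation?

Apr 14 2023

Intervals are 2, 3, 4, 5 days — an arithmetic progression with common difference 1.
Next gap: 6 days. Mar 5 2023 + 6 days = Mar 11 2023.
Next gap: 7 days. Mar 11 2023 + 7 days = Mar 18 2023.
Next gap: 8 days. Mar 18 2023 + 8 days = Mar 26 2023.
Next gap: 9 days. Mar 26 2023 + 9 days = Apr 4 2023.
Next gap: 10 days. Apr 4 2023 + 10 days = Apr 14 2023.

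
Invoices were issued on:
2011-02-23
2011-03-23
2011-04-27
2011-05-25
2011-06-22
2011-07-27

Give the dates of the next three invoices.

These are Wednesdays at 28- or 35-day spacing (28, 35, 28, 28, 35).
The pattern: 4th Wednesday of the month.
4th Wednesday of August 2011: 2011-08-24.
4th Wednesday of September 2011: 2011-09-28.
4th Wednesday of October 2011: 2011-10-26.

2011-08-24, 2011-09-28, 2011-10-26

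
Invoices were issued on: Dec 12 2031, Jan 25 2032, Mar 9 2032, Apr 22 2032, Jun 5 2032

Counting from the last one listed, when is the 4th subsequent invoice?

Nov 28 2032

Every event comes 44 days after the last (44, 44, 44, 44).
Jun 5 2032 + 44 days = Jul 19 2032.
Jul 19 2032 + 44 days = Sep 1 2032.
Sep 1 2032 + 44 days = Oct 15 2032.
Oct 15 2032 + 44 days = Nov 28 2032.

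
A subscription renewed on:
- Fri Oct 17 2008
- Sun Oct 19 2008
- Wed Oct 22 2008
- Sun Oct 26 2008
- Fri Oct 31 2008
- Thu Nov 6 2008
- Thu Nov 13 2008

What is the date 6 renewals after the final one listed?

Thu Jan 15 2009

Gaps: 2, 3, 4, 5, 6, 7 days — each gap is 1 larger than the previous one.
Next gap: 8 days. Thu Nov 13 2008 + 8 days = Fri Nov 21 2008.
Next gap: 9 days. Fri Nov 21 2008 + 9 days = Sun Nov 30 2008.
Next gap: 10 days. Sun Nov 30 2008 + 10 days = Wed Dec 10 2008.
Next gap: 11 days. Wed Dec 10 2008 + 11 days = Sun Dec 21 2008.
Next gap: 12 days. Sun Dec 21 2008 + 12 days = Fri Jan 2 2009.
Next gap: 13 days. Fri Jan 2 2009 + 13 days = Thu Jan 15 2009.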